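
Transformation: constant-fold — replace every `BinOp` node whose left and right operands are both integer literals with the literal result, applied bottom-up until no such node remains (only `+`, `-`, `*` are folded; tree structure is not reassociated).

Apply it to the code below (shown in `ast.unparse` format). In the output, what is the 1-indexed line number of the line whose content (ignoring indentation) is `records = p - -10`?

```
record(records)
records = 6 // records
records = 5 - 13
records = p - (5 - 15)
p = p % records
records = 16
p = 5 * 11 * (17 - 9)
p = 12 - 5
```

4

Transformed code:
record(records)
records = 6 // records
records = -8
records = p - -10
p = p % records
records = 16
p = 440
p = 7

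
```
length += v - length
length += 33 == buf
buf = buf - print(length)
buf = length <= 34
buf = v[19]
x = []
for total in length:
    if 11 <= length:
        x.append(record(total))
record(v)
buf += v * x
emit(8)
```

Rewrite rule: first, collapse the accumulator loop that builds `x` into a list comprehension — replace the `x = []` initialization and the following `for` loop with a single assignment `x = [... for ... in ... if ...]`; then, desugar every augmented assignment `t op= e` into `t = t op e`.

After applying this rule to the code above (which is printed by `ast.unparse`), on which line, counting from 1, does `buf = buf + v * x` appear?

Transformed code:
length = length + (v - length)
length = length + (33 == buf)
buf = buf - print(length)
buf = length <= 34
buf = v[19]
x = [record(total) for total in length if 11 <= length]
record(v)
buf = buf + v * x
emit(8)

8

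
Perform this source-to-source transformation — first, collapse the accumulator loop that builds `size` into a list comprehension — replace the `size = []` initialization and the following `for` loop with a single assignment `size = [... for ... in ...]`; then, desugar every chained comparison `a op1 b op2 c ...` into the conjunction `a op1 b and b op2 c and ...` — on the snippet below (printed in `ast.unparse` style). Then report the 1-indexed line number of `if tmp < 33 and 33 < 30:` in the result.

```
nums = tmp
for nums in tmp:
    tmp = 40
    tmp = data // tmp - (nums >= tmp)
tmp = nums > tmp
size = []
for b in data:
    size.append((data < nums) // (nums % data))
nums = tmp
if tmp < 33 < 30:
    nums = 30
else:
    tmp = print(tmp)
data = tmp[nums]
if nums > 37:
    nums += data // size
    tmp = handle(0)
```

Transformed code:
nums = tmp
for nums in tmp:
    tmp = 40
    tmp = data // tmp - (nums >= tmp)
tmp = nums > tmp
size = [(data < nums) // (nums % data) for b in data]
nums = tmp
if tmp < 33 and 33 < 30:
    nums = 30
else:
    tmp = print(tmp)
data = tmp[nums]
if nums > 37:
    nums += data // size
    tmp = handle(0)

8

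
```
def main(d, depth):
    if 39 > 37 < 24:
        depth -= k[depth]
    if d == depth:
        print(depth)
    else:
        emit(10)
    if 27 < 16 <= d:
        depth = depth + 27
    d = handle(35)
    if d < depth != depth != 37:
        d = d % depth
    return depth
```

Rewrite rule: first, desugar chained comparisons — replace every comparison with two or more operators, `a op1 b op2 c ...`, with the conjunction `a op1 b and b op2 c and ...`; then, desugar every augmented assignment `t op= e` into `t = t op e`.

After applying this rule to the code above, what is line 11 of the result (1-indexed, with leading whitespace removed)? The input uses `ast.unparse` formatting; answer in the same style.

if d < depth and depth != depth and (depth != 37):

Transformed code:
def main(d, depth):
    if 39 > 37 and 37 < 24:
        depth = depth - k[depth]
    if d == depth:
        print(depth)
    else:
        emit(10)
    if 27 < 16 and 16 <= d:
        depth = depth + 27
    d = handle(35)
    if d < depth and depth != depth and (depth != 37):
        d = d % depth
    return depth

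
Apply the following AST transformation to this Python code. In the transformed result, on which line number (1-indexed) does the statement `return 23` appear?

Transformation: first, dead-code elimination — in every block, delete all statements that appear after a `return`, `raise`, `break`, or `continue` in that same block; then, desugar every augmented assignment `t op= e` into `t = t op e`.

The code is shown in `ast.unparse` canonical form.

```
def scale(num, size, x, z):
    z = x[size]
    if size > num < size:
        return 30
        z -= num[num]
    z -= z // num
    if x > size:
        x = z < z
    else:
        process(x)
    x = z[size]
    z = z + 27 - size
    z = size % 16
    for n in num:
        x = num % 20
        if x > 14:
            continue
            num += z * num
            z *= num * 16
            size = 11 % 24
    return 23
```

17

Transformed code:
def scale(num, size, x, z):
    z = x[size]
    if size > num < size:
        return 30
    z = z - z // num
    if x > size:
        x = z < z
    else:
        process(x)
    x = z[size]
    z = z + 27 - size
    z = size % 16
    for n in num:
        x = num % 20
        if x > 14:
            continue
    return 23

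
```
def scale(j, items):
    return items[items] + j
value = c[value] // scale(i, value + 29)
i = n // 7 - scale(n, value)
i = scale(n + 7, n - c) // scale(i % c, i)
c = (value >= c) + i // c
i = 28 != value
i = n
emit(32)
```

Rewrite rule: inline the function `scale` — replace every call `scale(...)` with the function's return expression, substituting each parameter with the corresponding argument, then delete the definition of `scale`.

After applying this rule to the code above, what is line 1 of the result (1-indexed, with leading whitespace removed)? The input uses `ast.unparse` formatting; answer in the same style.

Transformed code:
value = c[value] // ((value + 29)[value + 29] + i)
i = n // 7 - (value[value] + n)
i = ((n - c)[n - c] + (n + 7)) // (i[i] + i % c)
c = (value >= c) + i // c
i = 28 != value
i = n
emit(32)

value = c[value] // ((value + 29)[value + 29] + i)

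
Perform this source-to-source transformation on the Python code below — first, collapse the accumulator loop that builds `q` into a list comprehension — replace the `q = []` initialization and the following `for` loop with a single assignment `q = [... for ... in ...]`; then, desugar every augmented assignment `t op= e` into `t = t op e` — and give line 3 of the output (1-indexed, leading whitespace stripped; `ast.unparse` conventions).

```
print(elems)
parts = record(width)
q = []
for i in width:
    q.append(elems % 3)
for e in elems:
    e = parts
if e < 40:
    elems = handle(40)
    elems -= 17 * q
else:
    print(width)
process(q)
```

q = [elems % 3 for i in width]

Transformed code:
print(elems)
parts = record(width)
q = [elems % 3 for i in width]
for e in elems:
    e = parts
if e < 40:
    elems = handle(40)
    elems = elems - 17 * q
else:
    print(width)
process(q)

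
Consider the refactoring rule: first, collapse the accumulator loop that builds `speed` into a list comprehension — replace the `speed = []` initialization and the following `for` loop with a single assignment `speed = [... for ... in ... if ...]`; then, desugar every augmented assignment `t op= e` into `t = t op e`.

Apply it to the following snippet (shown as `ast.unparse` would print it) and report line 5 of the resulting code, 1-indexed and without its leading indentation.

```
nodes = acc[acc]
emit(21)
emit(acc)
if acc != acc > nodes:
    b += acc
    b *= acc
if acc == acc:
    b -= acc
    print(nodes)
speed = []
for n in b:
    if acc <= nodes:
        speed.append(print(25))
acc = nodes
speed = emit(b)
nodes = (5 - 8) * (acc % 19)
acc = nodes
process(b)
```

Transformed code:
nodes = acc[acc]
emit(21)
emit(acc)
if acc != acc > nodes:
    b = b + acc
    b = b * acc
if acc == acc:
    b = b - acc
    print(nodes)
speed = [print(25) for n in b if acc <= nodes]
acc = nodes
speed = emit(b)
nodes = (5 - 8) * (acc % 19)
acc = nodes
process(b)

b = b + acc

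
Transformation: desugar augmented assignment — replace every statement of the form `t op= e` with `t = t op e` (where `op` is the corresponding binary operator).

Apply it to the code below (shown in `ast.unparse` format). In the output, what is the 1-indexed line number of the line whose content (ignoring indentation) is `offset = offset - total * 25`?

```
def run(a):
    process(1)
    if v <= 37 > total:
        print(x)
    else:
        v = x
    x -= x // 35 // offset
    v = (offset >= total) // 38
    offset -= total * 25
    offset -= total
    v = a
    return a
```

9

Transformed code:
def run(a):
    process(1)
    if v <= 37 > total:
        print(x)
    else:
        v = x
    x = x - x // 35 // offset
    v = (offset >= total) // 38
    offset = offset - total * 25
    offset = offset - total
    v = a
    return a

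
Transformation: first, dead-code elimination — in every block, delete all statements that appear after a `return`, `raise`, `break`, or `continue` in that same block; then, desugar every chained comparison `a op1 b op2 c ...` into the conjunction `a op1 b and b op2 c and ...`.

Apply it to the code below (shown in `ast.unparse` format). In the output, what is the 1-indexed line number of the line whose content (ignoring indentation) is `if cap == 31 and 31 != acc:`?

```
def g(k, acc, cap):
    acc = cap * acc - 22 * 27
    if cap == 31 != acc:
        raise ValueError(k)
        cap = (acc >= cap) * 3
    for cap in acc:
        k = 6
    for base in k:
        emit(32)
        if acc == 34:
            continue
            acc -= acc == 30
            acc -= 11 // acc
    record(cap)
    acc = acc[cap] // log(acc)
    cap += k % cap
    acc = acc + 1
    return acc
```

3

Transformed code:
def g(k, acc, cap):
    acc = cap * acc - 22 * 27
    if cap == 31 and 31 != acc:
        raise ValueError(k)
    for cap in acc:
        k = 6
    for base in k:
        emit(32)
        if acc == 34:
            continue
    record(cap)
    acc = acc[cap] // log(acc)
    cap += k % cap
    acc = acc + 1
    return acc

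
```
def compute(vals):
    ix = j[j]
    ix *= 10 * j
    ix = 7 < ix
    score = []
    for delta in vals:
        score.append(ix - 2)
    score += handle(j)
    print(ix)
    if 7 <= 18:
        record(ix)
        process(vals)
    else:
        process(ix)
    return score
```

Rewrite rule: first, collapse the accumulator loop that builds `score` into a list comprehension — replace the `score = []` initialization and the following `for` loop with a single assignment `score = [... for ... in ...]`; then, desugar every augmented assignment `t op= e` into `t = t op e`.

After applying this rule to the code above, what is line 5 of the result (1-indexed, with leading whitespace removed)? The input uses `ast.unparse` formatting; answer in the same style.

Transformed code:
def compute(vals):
    ix = j[j]
    ix = ix * (10 * j)
    ix = 7 < ix
    score = [ix - 2 for delta in vals]
    score = score + handle(j)
    print(ix)
    if 7 <= 18:
        record(ix)
        process(vals)
    else:
        process(ix)
    return score

score = [ix - 2 for delta in vals]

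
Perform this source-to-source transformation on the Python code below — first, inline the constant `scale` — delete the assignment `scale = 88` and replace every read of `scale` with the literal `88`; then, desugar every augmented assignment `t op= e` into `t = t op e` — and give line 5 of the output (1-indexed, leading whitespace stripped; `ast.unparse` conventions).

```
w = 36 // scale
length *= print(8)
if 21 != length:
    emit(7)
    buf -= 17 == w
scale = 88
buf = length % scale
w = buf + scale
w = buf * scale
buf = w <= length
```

Transformed code:
w = 36 // 88
length = length * print(8)
if 21 != length:
    emit(7)
    buf = buf - (17 == w)
buf = length % 88
w = buf + 88
w = buf * 88
buf = w <= length

buf = buf - (17 == w)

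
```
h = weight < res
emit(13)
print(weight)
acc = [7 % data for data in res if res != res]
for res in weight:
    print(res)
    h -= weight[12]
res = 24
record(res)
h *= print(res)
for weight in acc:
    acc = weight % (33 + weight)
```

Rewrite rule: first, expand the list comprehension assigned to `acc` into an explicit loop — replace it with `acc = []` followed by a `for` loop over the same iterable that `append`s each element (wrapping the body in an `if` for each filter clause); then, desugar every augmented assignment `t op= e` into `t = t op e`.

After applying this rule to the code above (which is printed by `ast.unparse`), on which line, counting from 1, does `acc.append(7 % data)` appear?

Transformed code:
h = weight < res
emit(13)
print(weight)
acc = []
for data in res:
    if res != res:
        acc.append(7 % data)
for res in weight:
    print(res)
    h = h - weight[12]
res = 24
record(res)
h = h * print(res)
for weight in acc:
    acc = weight % (33 + weight)

7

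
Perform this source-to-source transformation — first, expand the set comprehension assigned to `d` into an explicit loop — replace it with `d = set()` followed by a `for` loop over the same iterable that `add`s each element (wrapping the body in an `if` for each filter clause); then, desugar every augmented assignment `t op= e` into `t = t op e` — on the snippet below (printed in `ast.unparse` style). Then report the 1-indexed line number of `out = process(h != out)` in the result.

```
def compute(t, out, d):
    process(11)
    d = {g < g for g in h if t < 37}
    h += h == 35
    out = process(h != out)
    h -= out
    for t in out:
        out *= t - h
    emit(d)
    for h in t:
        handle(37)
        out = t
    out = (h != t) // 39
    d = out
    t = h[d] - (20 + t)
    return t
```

8

Transformed code:
def compute(t, out, d):
    process(11)
    d = set()
    for g in h:
        if t < 37:
            d.add(g < g)
    h = h + (h == 35)
    out = process(h != out)
    h = h - out
    for t in out:
        out = out * (t - h)
    emit(d)
    for h in t:
        handle(37)
        out = t
    out = (h != t) // 39
    d = out
    t = h[d] - (20 + t)
    return t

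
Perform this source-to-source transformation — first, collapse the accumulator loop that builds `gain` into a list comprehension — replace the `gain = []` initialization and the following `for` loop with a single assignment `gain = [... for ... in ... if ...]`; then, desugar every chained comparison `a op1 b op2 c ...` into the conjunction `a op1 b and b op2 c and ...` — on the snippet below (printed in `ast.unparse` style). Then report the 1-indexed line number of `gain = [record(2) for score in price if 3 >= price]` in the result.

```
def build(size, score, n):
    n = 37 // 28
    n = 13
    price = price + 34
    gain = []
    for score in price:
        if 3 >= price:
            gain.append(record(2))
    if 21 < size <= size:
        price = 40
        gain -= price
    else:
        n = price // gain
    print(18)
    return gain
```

5

Transformed code:
def build(size, score, n):
    n = 37 // 28
    n = 13
    price = price + 34
    gain = [record(2) for score in price if 3 >= price]
    if 21 < size and size <= size:
        price = 40
        gain -= price
    else:
        n = price // gain
    print(18)
    return gain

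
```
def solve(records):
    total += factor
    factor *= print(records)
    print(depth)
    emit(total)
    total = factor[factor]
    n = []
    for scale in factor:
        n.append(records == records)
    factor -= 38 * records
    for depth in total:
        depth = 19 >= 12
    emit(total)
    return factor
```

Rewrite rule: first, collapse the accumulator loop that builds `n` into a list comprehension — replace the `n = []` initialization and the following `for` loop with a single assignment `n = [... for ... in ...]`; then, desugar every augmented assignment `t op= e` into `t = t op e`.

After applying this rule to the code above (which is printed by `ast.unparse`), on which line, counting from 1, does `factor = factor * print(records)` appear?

3

Transformed code:
def solve(records):
    total = total + factor
    factor = factor * print(records)
    print(depth)
    emit(total)
    total = factor[factor]
    n = [records == records for scale in factor]
    factor = factor - 38 * records
    for depth in total:
        depth = 19 >= 12
    emit(total)
    return factor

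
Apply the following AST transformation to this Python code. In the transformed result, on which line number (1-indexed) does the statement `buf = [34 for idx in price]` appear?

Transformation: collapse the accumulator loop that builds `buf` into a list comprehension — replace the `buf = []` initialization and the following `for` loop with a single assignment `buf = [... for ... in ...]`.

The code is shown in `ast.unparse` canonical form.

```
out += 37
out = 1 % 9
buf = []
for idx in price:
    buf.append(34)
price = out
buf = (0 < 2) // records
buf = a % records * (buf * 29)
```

Transformed code:
out += 37
out = 1 % 9
buf = [34 for idx in price]
price = out
buf = (0 < 2) // records
buf = a % records * (buf * 29)

3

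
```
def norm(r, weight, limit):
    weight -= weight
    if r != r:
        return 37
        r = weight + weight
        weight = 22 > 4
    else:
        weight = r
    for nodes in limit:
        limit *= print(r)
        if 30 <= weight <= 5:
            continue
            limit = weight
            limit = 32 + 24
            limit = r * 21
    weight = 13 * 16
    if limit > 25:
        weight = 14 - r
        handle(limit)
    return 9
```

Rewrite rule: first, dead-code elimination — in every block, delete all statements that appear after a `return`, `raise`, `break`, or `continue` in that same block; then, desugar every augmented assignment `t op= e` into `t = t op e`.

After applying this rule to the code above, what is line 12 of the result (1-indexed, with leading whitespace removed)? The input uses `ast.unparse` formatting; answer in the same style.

if limit > 25:

Transformed code:
def norm(r, weight, limit):
    weight = weight - weight
    if r != r:
        return 37
    else:
        weight = r
    for nodes in limit:
        limit = limit * print(r)
        if 30 <= weight <= 5:
            continue
    weight = 13 * 16
    if limit > 25:
        weight = 14 - r
        handle(limit)
    return 9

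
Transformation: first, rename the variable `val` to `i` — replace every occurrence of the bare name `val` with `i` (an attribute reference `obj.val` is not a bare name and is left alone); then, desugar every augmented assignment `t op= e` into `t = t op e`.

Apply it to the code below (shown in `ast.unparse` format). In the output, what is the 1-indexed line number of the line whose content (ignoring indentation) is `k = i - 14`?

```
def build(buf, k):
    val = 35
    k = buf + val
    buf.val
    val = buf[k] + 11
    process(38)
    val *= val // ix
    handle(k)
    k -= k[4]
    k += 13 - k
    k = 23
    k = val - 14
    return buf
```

Transformed code:
def build(buf, k):
    i = 35
    k = buf + i
    buf.val
    i = buf[k] + 11
    process(38)
    i = i * (i // ix)
    handle(k)
    k = k - k[4]
    k = k + (13 - k)
    k = 23
    k = i - 14
    return buf

12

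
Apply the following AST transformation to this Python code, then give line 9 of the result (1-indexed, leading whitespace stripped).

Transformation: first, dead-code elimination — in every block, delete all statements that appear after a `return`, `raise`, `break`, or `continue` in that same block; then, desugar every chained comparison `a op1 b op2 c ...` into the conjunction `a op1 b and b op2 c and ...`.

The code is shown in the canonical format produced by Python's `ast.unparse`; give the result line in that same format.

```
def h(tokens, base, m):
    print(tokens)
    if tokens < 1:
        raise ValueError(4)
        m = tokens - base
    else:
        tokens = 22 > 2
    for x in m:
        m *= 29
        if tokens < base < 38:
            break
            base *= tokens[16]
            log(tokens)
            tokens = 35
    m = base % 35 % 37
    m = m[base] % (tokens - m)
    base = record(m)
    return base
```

if tokens < base and base < 38:

Transformed code:
def h(tokens, base, m):
    print(tokens)
    if tokens < 1:
        raise ValueError(4)
    else:
        tokens = 22 > 2
    for x in m:
        m *= 29
        if tokens < base and base < 38:
            break
    m = base % 35 % 37
    m = m[base] % (tokens - m)
    base = record(m)
    return base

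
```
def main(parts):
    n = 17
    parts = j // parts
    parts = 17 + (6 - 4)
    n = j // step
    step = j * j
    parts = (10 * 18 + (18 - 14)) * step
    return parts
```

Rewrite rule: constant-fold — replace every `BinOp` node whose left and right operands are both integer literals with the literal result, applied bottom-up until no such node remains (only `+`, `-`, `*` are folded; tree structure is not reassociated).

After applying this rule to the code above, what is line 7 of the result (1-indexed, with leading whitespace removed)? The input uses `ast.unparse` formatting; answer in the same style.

Transformed code:
def main(parts):
    n = 17
    parts = j // parts
    parts = 19
    n = j // step
    step = j * j
    parts = 184 * step
    return parts

parts = 184 * step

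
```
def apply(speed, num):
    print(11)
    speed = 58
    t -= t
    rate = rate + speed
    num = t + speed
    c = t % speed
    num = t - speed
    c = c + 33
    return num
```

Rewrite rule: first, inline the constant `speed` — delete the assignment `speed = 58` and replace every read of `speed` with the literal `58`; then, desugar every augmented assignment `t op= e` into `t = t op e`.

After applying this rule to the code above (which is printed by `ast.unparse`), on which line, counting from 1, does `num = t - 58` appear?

Transformed code:
def apply(speed, num):
    print(11)
    t = t - t
    rate = rate + 58
    num = t + 58
    c = t % 58
    num = t - 58
    c = c + 33
    return num

7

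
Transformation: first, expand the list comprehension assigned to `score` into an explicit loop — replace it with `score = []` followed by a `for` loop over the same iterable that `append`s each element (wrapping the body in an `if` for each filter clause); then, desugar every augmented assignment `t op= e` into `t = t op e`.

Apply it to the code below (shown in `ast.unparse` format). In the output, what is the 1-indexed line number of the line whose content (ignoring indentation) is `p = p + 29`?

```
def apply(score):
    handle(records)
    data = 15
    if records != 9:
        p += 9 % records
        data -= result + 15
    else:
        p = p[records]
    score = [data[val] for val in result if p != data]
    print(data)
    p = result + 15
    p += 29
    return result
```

15

Transformed code:
def apply(score):
    handle(records)
    data = 15
    if records != 9:
        p = p + 9 % records
        data = data - (result + 15)
    else:
        p = p[records]
    score = []
    for val in result:
        if p != data:
            score.append(data[val])
    print(data)
    p = result + 15
    p = p + 29
    return result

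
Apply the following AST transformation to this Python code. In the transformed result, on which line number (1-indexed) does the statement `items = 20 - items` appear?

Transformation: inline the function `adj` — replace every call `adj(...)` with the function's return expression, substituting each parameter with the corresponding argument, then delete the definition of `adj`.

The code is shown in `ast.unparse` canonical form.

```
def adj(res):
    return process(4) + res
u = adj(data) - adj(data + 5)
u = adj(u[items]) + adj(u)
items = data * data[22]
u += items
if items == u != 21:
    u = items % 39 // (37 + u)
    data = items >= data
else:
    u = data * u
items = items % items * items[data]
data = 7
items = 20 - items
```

Transformed code:
u = process(4) + data - (process(4) + (data + 5))
u = process(4) + u[items] + (process(4) + u)
items = data * data[22]
u += items
if items == u != 21:
    u = items % 39 // (37 + u)
    data = items >= data
else:
    u = data * u
items = items % items * items[data]
data = 7
items = 20 - items

12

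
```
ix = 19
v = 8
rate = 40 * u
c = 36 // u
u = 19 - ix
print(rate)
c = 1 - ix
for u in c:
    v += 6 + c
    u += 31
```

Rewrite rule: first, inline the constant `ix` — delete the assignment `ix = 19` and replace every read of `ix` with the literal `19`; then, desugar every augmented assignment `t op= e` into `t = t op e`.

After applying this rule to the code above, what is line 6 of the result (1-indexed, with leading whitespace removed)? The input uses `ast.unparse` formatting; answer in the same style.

Transformed code:
v = 8
rate = 40 * u
c = 36 // u
u = 19 - 19
print(rate)
c = 1 - 19
for u in c:
    v = v + (6 + c)
    u = u + 31

c = 1 - 19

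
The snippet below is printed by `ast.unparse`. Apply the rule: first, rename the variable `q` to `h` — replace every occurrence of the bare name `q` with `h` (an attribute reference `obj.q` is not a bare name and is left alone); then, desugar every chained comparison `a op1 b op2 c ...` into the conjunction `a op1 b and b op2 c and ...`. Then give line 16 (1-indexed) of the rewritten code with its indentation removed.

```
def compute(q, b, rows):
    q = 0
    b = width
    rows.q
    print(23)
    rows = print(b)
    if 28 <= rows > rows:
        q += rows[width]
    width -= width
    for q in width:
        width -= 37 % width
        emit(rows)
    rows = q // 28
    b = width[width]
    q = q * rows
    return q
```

Transformed code:
def compute(h, b, rows):
    h = 0
    b = width
    rows.q
    print(23)
    rows = print(b)
    if 28 <= rows and rows > rows:
        h += rows[width]
    width -= width
    for h in width:
        width -= 37 % width
        emit(rows)
    rows = h // 28
    b = width[width]
    h = h * rows
    return h

return h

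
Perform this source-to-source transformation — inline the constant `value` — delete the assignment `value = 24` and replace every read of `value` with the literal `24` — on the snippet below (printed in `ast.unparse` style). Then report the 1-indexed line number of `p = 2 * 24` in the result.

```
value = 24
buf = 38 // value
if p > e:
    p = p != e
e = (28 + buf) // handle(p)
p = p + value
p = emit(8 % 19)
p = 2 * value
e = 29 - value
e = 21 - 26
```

7

Transformed code:
buf = 38 // 24
if p > e:
    p = p != e
e = (28 + buf) // handle(p)
p = p + 24
p = emit(8 % 19)
p = 2 * 24
e = 29 - 24
e = 21 - 26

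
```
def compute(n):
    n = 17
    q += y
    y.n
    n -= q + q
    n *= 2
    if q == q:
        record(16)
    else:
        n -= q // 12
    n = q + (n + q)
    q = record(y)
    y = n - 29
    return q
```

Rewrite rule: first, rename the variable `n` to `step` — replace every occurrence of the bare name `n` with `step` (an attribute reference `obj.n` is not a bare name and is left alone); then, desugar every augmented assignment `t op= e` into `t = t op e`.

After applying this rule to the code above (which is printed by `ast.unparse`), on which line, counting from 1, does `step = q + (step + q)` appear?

11

Transformed code:
def compute(step):
    step = 17
    q = q + y
    y.n
    step = step - (q + q)
    step = step * 2
    if q == q:
        record(16)
    else:
        step = step - q // 12
    step = q + (step + q)
    q = record(y)
    y = step - 29
    return q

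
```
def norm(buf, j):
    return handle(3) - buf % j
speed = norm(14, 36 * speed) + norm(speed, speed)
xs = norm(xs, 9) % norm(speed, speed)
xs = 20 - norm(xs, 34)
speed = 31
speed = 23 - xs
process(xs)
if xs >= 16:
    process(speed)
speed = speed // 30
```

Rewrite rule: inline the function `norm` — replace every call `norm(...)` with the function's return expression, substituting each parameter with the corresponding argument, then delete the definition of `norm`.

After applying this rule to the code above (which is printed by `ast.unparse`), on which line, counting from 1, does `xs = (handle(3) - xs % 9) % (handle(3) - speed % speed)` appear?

Transformed code:
speed = handle(3) - 14 % (36 * speed) + (handle(3) - speed % speed)
xs = (handle(3) - xs % 9) % (handle(3) - speed % speed)
xs = 20 - (handle(3) - xs % 34)
speed = 31
speed = 23 - xs
process(xs)
if xs >= 16:
    process(speed)
speed = speed // 30

2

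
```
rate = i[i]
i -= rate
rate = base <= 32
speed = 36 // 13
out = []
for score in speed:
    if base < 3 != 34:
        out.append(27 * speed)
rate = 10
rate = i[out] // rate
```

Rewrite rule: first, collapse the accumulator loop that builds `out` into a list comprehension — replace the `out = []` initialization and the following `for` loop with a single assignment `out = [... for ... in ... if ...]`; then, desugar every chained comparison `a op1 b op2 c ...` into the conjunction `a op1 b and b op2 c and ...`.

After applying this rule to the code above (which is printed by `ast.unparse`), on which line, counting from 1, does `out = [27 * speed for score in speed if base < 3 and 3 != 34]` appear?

5

Transformed code:
rate = i[i]
i -= rate
rate = base <= 32
speed = 36 // 13
out = [27 * speed for score in speed if base < 3 and 3 != 34]
rate = 10
rate = i[out] // rate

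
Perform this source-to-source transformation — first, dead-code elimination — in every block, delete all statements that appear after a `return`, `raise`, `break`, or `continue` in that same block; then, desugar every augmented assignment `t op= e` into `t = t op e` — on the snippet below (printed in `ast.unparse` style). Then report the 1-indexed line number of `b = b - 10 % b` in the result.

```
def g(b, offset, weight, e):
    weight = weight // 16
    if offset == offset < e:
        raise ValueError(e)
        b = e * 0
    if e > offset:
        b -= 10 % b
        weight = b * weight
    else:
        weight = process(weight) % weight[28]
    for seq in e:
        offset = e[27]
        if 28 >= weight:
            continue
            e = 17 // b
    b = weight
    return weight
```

6

Transformed code:
def g(b, offset, weight, e):
    weight = weight // 16
    if offset == offset < e:
        raise ValueError(e)
    if e > offset:
        b = b - 10 % b
        weight = b * weight
    else:
        weight = process(weight) % weight[28]
    for seq in e:
        offset = e[27]
        if 28 >= weight:
            continue
    b = weight
    return weight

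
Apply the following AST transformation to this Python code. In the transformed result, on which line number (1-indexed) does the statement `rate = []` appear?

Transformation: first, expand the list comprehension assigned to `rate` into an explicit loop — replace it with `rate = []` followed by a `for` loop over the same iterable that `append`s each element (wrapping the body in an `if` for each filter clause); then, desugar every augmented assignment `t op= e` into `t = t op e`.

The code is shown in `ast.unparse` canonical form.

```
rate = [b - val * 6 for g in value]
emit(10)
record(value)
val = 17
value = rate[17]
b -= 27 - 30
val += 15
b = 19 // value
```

1

Transformed code:
rate = []
for g in value:
    rate.append(b - val * 6)
emit(10)
record(value)
val = 17
value = rate[17]
b = b - (27 - 30)
val = val + 15
b = 19 // value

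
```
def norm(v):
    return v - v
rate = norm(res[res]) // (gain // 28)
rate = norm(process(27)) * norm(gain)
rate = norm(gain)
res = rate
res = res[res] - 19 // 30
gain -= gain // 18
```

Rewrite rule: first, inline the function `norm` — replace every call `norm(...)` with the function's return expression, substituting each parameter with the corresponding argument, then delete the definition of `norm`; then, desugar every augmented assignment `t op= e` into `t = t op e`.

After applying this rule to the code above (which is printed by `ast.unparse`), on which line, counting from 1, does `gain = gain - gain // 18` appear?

Transformed code:
rate = (res[res] - res[res]) // (gain // 28)
rate = (process(27) - process(27)) * (gain - gain)
rate = gain - gain
res = rate
res = res[res] - 19 // 30
gain = gain - gain // 18

6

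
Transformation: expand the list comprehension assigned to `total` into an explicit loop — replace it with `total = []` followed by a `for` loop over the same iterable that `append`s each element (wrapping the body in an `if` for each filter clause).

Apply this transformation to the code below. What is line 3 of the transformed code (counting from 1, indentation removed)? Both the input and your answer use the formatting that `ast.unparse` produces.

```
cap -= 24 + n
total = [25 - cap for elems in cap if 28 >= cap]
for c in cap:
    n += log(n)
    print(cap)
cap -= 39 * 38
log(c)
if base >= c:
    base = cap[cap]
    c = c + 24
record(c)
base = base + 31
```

Transformed code:
cap -= 24 + n
total = []
for elems in cap:
    if 28 >= cap:
        total.append(25 - cap)
for c in cap:
    n += log(n)
    print(cap)
cap -= 39 * 38
log(c)
if base >= c:
    base = cap[cap]
    c = c + 24
record(c)
base = base + 31

for elems in cap:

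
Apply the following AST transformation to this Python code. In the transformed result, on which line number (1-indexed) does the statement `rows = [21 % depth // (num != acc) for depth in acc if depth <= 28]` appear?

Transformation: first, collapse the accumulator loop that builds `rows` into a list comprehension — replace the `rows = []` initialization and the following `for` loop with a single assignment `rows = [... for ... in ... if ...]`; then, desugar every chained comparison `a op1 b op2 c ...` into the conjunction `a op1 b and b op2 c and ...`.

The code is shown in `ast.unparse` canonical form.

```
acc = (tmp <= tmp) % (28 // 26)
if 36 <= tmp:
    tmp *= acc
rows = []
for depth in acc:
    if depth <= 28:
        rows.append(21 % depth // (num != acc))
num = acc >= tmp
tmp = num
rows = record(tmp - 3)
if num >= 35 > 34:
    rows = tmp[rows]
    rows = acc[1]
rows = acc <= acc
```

4

Transformed code:
acc = (tmp <= tmp) % (28 // 26)
if 36 <= tmp:
    tmp *= acc
rows = [21 % depth // (num != acc) for depth in acc if depth <= 28]
num = acc >= tmp
tmp = num
rows = record(tmp - 3)
if num >= 35 and 35 > 34:
    rows = tmp[rows]
    rows = acc[1]
rows = acc <= acc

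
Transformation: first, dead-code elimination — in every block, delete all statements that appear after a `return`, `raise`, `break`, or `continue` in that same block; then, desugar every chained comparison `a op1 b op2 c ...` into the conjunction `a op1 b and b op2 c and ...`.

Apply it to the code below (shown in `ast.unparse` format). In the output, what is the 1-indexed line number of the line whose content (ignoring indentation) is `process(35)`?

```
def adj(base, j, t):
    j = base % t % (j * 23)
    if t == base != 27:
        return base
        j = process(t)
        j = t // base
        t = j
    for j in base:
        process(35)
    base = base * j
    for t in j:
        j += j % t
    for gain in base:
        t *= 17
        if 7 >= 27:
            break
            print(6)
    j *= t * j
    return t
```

6

Transformed code:
def adj(base, j, t):
    j = base % t % (j * 23)
    if t == base and base != 27:
        return base
    for j in base:
        process(35)
    base = base * j
    for t in j:
        j += j % t
    for gain in base:
        t *= 17
        if 7 >= 27:
            break
    j *= t * j
    return t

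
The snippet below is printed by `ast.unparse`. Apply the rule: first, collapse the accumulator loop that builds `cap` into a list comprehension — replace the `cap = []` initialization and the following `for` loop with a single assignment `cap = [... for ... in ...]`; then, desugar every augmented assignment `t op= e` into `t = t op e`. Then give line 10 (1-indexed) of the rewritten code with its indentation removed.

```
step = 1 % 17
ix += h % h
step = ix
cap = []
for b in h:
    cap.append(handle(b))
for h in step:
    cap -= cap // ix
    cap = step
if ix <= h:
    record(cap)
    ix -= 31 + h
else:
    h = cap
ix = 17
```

ix = ix - (31 + h)

Transformed code:
step = 1 % 17
ix = ix + h % h
step = ix
cap = [handle(b) for b in h]
for h in step:
    cap = cap - cap // ix
    cap = step
if ix <= h:
    record(cap)
    ix = ix - (31 + h)
else:
    h = cap
ix = 17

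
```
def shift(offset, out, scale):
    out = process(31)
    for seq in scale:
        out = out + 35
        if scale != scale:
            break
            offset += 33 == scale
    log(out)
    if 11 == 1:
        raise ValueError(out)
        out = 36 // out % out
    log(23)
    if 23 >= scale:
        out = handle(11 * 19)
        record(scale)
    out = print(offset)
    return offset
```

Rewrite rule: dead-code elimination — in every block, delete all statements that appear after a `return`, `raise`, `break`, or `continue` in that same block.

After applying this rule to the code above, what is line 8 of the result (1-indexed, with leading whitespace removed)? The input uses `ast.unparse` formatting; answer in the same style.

if 11 == 1:

Transformed code:
def shift(offset, out, scale):
    out = process(31)
    for seq in scale:
        out = out + 35
        if scale != scale:
            break
    log(out)
    if 11 == 1:
        raise ValueError(out)
    log(23)
    if 23 >= scale:
        out = handle(11 * 19)
        record(scale)
    out = print(offset)
    return offset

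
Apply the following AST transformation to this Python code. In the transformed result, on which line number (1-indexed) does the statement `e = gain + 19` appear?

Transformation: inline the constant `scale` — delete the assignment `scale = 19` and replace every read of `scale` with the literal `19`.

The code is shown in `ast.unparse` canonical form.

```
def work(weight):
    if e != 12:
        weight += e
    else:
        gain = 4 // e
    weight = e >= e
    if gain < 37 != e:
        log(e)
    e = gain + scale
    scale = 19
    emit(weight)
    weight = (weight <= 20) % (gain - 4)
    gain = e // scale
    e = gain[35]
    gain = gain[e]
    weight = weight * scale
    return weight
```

9

Transformed code:
def work(weight):
    if e != 12:
        weight += e
    else:
        gain = 4 // e
    weight = e >= e
    if gain < 37 != e:
        log(e)
    e = gain + 19
    emit(weight)
    weight = (weight <= 20) % (gain - 4)
    gain = e // 19
    e = gain[35]
    gain = gain[e]
    weight = weight * 19
    return weight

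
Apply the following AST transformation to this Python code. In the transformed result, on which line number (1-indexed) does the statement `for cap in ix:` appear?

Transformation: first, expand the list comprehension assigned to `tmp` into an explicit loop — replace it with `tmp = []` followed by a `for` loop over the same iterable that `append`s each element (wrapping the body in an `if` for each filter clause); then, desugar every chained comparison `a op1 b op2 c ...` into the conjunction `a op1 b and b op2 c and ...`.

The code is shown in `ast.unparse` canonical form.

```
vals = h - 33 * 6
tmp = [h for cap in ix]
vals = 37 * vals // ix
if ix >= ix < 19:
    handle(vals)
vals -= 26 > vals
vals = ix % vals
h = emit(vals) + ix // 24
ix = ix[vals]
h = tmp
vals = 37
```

3

Transformed code:
vals = h - 33 * 6
tmp = []
for cap in ix:
    tmp.append(h)
vals = 37 * vals // ix
if ix >= ix and ix < 19:
    handle(vals)
vals -= 26 > vals
vals = ix % vals
h = emit(vals) + ix // 24
ix = ix[vals]
h = tmp
vals = 37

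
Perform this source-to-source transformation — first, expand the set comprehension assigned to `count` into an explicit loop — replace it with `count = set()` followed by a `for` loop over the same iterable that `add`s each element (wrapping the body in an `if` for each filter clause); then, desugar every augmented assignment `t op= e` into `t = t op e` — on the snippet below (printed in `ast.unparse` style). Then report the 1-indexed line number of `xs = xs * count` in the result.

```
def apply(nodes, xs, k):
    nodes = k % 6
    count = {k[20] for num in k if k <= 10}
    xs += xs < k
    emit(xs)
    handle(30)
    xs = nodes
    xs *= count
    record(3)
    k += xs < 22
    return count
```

11

Transformed code:
def apply(nodes, xs, k):
    nodes = k % 6
    count = set()
    for num in k:
        if k <= 10:
            count.add(k[20])
    xs = xs + (xs < k)
    emit(xs)
    handle(30)
    xs = nodes
    xs = xs * count
    record(3)
    k = k + (xs < 22)
    return count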